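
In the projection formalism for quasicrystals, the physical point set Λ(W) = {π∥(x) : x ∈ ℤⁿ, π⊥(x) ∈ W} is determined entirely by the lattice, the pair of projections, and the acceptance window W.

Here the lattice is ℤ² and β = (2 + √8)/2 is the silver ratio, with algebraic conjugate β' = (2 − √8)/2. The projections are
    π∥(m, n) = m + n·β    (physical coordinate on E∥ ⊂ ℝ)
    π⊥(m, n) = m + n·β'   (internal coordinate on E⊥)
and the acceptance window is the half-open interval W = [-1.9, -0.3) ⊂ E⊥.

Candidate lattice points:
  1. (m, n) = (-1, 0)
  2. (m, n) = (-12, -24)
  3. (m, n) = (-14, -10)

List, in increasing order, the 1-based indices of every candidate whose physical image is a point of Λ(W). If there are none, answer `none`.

Numerically β ≈ 2.41421 and β' = −1/β ≈ -0.41421.
[1] lift (-1,0): star map gives -1.00000; window check -1.9 ≤ -1.00000 < -0.3 is true → IN Λ
[2] lift (-12,-24): star map gives -2.05887; window check -1.9 ≤ -2.05887 < -0.3 is false → out
[3] lift (-14,-10): star map gives -9.85786; window check -1.9 ≤ -9.85786 < -0.3 is false → out

1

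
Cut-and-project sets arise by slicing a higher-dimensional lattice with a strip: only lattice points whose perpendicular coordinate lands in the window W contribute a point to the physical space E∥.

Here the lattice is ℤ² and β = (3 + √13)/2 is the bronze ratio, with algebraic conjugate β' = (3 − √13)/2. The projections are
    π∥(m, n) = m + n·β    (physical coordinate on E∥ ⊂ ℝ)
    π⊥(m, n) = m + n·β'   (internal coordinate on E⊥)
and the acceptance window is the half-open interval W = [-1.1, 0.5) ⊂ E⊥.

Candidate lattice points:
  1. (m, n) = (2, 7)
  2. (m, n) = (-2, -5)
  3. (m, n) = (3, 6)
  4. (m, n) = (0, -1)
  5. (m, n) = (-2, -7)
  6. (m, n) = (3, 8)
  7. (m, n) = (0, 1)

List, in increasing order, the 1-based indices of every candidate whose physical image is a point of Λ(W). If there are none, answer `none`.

1, 2, 4, 5, 7

Numerically β ≈ 3.30278 and β' = −1/β ≈ -0.30278.
candidate 1: (m,n)=(2,7) → π∥ = 2+7·β ≈ 25.11943, π⊥ = 2+7·β' ≈ -0.11943 ∈ [-1.1, 0.5) ⇒ IN Λ
candidate 2: (m,n)=(-2,-5) → π∥ = -2-5·β ≈ -18.51388, π⊥ = -2-5·β' ≈ -0.48612 ∈ [-1.1, 0.5) ⇒ IN Λ
candidate 3: (m,n)=(3,6) → π∥ = 3+6·β ≈ 22.81665, π⊥ = 3+6·β' ≈ 1.18335 ∉ [-1.1, 0.5) ⇒ out
candidate 4: (m,n)=(0,-1) → π∥ = 0-1·β ≈ -3.30278, π⊥ = 0-1·β' ≈ 0.30278 ∈ [-1.1, 0.5) ⇒ IN Λ
candidate 5: (m,n)=(-2,-7) → π∥ = -2-7·β ≈ -25.11943, π⊥ = -2-7·β' ≈ 0.11943 ∈ [-1.1, 0.5) ⇒ IN Λ
candidate 6: (m,n)=(3,8) → π∥ = 3+8·β ≈ 29.42221, π⊥ = 3+8·β' ≈ 0.57779 ∉ [-1.1, 0.5) ⇒ out
candidate 7: (m,n)=(0,1) → π∥ = 0+1·β ≈ 3.30278, π⊥ = 0+1·β' ≈ -0.30278 ∈ [-1.1, 0.5) ⇒ IN Λ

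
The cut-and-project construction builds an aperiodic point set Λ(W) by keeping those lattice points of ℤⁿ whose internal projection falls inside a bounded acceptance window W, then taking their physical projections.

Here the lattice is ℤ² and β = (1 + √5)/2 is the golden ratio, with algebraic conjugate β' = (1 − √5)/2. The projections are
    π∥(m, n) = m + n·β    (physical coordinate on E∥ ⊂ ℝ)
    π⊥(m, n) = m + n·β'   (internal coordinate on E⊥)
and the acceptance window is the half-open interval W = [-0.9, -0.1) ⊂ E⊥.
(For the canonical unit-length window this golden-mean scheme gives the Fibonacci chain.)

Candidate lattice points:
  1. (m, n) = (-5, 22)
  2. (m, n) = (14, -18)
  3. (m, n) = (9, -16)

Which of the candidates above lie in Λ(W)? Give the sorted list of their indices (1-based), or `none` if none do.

none

Numerically β ≈ 1.61803 and β' = −1/β ≈ -0.61803.
#1 (-5,22): internal coord -5 + (22)·β' = -18.59675; -18.59675 ∉ [-0.9, -0.1) → out
#2 (14,-18): internal coord 14 + (-18)·β' = +25.12461; +25.12461 ∉ [-0.9, -0.1) → out
#3 (9,-16): internal coord 9 + (-16)·β' = +18.88854; +18.88854 ∉ [-0.9, -0.1) → out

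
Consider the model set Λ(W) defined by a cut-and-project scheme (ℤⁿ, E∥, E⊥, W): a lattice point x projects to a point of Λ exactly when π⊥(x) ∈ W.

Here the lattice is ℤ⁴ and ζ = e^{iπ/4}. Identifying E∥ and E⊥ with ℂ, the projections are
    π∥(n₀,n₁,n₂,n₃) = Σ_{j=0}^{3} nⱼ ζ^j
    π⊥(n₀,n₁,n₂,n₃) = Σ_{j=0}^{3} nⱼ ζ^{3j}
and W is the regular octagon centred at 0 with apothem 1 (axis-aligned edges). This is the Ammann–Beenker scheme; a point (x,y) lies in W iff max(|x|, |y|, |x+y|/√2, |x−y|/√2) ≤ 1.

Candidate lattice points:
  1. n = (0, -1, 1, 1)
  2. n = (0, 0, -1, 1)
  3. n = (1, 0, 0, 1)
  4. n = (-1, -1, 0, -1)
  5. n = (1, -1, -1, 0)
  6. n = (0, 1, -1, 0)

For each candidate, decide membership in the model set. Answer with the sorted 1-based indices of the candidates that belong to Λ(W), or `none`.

none

π⊥(n) = n₀ + n₁ζ³ + n₂ζ⁶ + n₃ζ⁹ where ζ = e^{iπ/4}.
#1 (0, -1, 1, 1): internal (1.4142, -1.0000); octagon support 1.7071 vs apothem 1 → ∉ W
#2 (0, 0, -1, 1): internal (0.7071, 1.7071); octagon support 1.7071 vs apothem 1 → ∉ W
#3 (1, 0, 0, 1): internal (1.7071, 0.7071); octagon support 1.7071 vs apothem 1 → ∉ W
#4 (-1, -1, 0, -1): internal (-1.0000, -1.4142); octagon support 1.7071 vs apothem 1 → ∉ W
#5 (1, -1, -1, 0): internal (1.7071, 0.2929); octagon support 1.7071 vs apothem 1 → ∉ W
#6 (0, 1, -1, 0): internal (-0.7071, 1.7071); octagon support 1.7071 vs apothem 1 → ∉ W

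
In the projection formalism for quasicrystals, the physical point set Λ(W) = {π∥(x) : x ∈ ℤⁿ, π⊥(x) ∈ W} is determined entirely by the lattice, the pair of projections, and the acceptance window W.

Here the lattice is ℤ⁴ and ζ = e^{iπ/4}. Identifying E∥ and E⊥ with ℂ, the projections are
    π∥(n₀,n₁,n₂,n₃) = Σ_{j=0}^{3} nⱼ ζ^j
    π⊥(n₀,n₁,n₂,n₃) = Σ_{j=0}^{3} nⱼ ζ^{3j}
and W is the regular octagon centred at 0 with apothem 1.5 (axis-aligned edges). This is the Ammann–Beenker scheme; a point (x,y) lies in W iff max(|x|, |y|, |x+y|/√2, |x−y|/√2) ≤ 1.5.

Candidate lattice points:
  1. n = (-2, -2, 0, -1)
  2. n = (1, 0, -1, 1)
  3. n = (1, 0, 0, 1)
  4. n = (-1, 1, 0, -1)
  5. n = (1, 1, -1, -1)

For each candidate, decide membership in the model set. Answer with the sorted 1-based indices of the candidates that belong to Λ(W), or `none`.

With ζ = e^{iπ/4} the internal vectors are ζ^0,ζ^3,ζ^6,ζ^9.
candidate 1: n = (-2, -2, 0, -1) → π⊥ ≈ (-1.29289, -2.12132); max(|x|,|y|,|x±y|/√2) = 2.41421 > 1.5 ⇒ ∉ W
candidate 2: n = (1, 0, -1, 1) → π⊥ ≈ (+1.70711, +1.70711); max(|x|,|y|,|x±y|/√2) = 2.41421 > 1.5 ⇒ ∉ W
candidate 3: n = (1, 0, 0, 1) → π⊥ ≈ (+1.70711, +0.70711); max(|x|,|y|,|x±y|/√2) = 1.70711 > 1.5 ⇒ ∉ W
candidate 4: n = (-1, 1, 0, -1) → π⊥ ≈ (-2.41421, +0.00000); max(|x|,|y|,|x±y|/√2) = 2.41421 > 1.5 ⇒ ∉ W
candidate 5: n = (1, 1, -1, -1) → π⊥ ≈ (-0.41421, +1.00000); max(|x|,|y|,|x±y|/√2) = 1.00000 ≤ 1.5 ⇒ ∈ W

5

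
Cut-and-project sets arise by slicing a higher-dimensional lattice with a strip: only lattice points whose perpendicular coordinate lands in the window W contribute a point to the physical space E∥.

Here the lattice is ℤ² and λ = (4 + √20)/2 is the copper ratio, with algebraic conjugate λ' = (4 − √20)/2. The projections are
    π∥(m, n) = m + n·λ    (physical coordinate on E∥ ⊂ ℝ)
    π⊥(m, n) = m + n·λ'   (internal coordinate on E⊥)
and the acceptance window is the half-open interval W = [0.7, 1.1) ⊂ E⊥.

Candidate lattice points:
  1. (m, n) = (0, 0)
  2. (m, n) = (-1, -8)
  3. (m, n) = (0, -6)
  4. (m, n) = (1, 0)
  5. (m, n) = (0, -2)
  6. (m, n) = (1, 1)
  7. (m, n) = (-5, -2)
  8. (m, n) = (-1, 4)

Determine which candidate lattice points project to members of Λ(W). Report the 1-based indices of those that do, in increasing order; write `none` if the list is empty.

2, 4, 6

Compute λ' = (4−√20)/2 = -0.2361, so π⊥(m,n) = m -0.2361·n.
[1] lift (0,0): star map gives 0.0000; window check 0.7 ≤ 0.0000 < 1.1 is false → out
[2] lift (-1,-8): star map gives 0.8885; window check 0.7 ≤ 0.8885 < 1.1 is true → IN Λ
[3] lift (0,-6): star map gives 1.4164; window check 0.7 ≤ 1.4164 < 1.1 is false → out
[4] lift (1,0): star map gives 1.0000; window check 0.7 ≤ 1.0000 < 1.1 is true → IN Λ
[5] lift (0,-2): star map gives 0.4721; window check 0.7 ≤ 0.4721 < 1.1 is false → out
[6] lift (1,1): star map gives 0.7639; window check 0.7 ≤ 0.7639 < 1.1 is true → IN Λ
[7] lift (-5,-2): star map gives -4.5279; window check 0.7 ≤ -4.5279 < 1.1 is false → out
[8] lift (-1,4): star map gives -1.9443; window check 0.7 ≤ -1.9443 < 1.1 is false → out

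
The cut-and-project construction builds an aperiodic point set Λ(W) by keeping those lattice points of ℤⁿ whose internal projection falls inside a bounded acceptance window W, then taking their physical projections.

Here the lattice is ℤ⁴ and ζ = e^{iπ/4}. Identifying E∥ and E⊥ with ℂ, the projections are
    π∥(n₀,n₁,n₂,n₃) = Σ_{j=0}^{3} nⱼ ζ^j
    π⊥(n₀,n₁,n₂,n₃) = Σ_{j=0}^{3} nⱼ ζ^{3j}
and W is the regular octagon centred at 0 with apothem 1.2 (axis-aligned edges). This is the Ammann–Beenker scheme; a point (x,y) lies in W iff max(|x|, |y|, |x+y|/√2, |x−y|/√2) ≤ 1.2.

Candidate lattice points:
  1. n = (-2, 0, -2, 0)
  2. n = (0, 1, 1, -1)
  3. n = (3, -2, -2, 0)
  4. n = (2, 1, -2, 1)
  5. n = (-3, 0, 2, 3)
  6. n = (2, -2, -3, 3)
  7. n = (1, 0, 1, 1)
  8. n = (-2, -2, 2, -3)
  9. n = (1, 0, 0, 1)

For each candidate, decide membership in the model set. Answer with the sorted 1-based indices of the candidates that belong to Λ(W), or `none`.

With ζ = e^{iπ/4} the internal vectors are ζ^0,ζ^3,ζ^6,ζ^9.
#1 (-2, 0, -2, 0): internal (-2.000000, 2.000000); octagon support 2.828427 vs apothem 1.2 → ∉ W
#2 (0, 1, 1, -1): internal (-1.414214, -1.000000); octagon support 1.707107 vs apothem 1.2 → ∉ W
#3 (3, -2, -2, 0): internal (4.414214, 0.585786); octagon support 4.414214 vs apothem 1.2 → ∉ W
#4 (2, 1, -2, 1): internal (2.000000, 3.414214); octagon support 3.828427 vs apothem 1.2 → ∉ W
#5 (-3, 0, 2, 3): internal (-0.878680, 0.121320); octagon support 0.878680 vs apothem 1.2 → ∈ W
#6 (2, -2, -3, 3): internal (5.535534, 3.707107); octagon support 6.535534 vs apothem 1.2 → ∉ W
#7 (1, 0, 1, 1): internal (1.707107, -0.292893); octagon support 1.707107 vs apothem 1.2 → ∉ W
#8 (-2, -2, 2, -3): internal (-2.707107, -5.535534); octagon support 5.828427 vs apothem 1.2 → ∉ W
#9 (1, 0, 0, 1): internal (1.707107, 0.707107); octagon support 1.707107 vs apothem 1.2 → ∉ W

5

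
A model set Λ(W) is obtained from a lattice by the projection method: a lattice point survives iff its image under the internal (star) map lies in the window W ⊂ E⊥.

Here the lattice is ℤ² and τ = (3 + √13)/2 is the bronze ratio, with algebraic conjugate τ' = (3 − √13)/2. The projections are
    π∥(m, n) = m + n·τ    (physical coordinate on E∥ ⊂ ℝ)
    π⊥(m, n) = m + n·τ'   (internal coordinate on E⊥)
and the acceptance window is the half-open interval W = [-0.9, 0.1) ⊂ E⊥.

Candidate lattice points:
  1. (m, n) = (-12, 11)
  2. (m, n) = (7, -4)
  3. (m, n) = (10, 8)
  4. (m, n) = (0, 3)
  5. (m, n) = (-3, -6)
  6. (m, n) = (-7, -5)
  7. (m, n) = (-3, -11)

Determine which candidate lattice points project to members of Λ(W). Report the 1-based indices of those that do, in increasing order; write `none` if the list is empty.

Numerically τ ≈ 3.3028 and τ' = −1/τ ≈ -0.3028.
candidate 1: (m,n)=(-12,11) → π∥ = -12+11·τ ≈ 24.3305, π⊥ = -12+11·τ' ≈ -15.3305 ∉ [-0.9, 0.1) ⇒ out
candidate 2: (m,n)=(7,-4) → π∥ = 7-4·τ ≈ -6.2111, π⊥ = 7-4·τ' ≈ 8.2111 ∉ [-0.9, 0.1) ⇒ out
candidate 3: (m,n)=(10,8) → π∥ = 10+8·τ ≈ 36.4222, π⊥ = 10+8·τ' ≈ 7.5778 ∉ [-0.9, 0.1) ⇒ out
candidate 4: (m,n)=(0,3) → π∥ = 0+3·τ ≈ 9.9083, π⊥ = 0+3·τ' ≈ -0.9083 ∉ [-0.9, 0.1) ⇒ out
candidate 5: (m,n)=(-3,-6) → π∥ = -3-6·τ ≈ -22.8167, π⊥ = -3-6·τ' ≈ -1.1833 ∉ [-0.9, 0.1) ⇒ out
candidate 6: (m,n)=(-7,-5) → π∥ = -7-5·τ ≈ -23.5139, π⊥ = -7-5·τ' ≈ -5.4861 ∉ [-0.9, 0.1) ⇒ out
candidate 7: (m,n)=(-3,-11) → π∥ = -3-11·τ ≈ -39.3305, π⊥ = -3-11·τ' ≈ 0.3305 ∉ [-0.9, 0.1) ⇒ out

none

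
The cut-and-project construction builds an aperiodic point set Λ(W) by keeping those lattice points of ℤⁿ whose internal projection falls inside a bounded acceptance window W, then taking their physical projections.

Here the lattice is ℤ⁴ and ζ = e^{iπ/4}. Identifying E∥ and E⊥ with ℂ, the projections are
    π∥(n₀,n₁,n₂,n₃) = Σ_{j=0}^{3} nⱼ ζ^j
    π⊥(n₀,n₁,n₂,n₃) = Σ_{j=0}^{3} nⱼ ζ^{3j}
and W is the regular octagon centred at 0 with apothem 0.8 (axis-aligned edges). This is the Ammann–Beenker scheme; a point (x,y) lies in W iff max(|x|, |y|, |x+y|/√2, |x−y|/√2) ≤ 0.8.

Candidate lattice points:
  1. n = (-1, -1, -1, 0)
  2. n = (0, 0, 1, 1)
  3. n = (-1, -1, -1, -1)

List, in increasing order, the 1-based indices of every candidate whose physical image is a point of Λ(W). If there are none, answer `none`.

With ζ = e^{iπ/4} the internal vectors are ζ^0,ζ^3,ζ^6,ζ^9.
candidate 1: n = (-1, -1, -1, 0) → π⊥ ≈ (-0.292893, +0.292893); max(|x|,|y|,|x±y|/√2) = 0.414214 ≤ 0.8 ⇒ ∈ W
candidate 2: n = (0, 0, 1, 1) → π⊥ ≈ (+0.707107, -0.292893); max(|x|,|y|,|x±y|/√2) = 0.707107 ≤ 0.8 ⇒ ∈ W
candidate 3: n = (-1, -1, -1, -1) → π⊥ ≈ (-1.000000, -0.414214); max(|x|,|y|,|x±y|/√2) = 1.000000 > 0.8 ⇒ ∉ W

1, 2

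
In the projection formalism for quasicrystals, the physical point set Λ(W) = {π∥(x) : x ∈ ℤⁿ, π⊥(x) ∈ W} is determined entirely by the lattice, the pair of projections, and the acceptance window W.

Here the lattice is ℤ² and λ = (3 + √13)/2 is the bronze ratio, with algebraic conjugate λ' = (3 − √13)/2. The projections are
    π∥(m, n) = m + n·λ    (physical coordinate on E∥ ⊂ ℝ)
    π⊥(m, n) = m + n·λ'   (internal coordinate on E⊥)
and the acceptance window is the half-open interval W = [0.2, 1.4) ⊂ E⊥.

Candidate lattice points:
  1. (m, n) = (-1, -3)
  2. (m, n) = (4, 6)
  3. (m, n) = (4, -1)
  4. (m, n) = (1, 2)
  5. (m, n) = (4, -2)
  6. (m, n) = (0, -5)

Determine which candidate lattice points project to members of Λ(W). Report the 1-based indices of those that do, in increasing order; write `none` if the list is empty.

4

λ' = (3−√13)/2 ≈ -0.302776.
#1 (-1,-3): internal coord -1 + (-3)·λ' = -0.091673; -0.091673 ∉ [0.2, 1.4) → out
#2 (4,6): internal coord 4 + (6)·λ' = +2.183346; +2.183346 ∉ [0.2, 1.4) → out
#3 (4,-1): internal coord 4 + (-1)·λ' = +4.302776; +4.302776 ∉ [0.2, 1.4) → out
#4 (1,2): internal coord 1 + (2)·λ' = +0.394449; +0.394449 ∈ [0.2, 1.4) → IN Λ
#5 (4,-2): internal coord 4 + (-2)·λ' = +4.605551; +4.605551 ∉ [0.2, 1.4) → out
#6 (0,-5): internal coord 0 + (-5)·λ' = +1.513878; +1.513878 ∉ [0.2, 1.4) → out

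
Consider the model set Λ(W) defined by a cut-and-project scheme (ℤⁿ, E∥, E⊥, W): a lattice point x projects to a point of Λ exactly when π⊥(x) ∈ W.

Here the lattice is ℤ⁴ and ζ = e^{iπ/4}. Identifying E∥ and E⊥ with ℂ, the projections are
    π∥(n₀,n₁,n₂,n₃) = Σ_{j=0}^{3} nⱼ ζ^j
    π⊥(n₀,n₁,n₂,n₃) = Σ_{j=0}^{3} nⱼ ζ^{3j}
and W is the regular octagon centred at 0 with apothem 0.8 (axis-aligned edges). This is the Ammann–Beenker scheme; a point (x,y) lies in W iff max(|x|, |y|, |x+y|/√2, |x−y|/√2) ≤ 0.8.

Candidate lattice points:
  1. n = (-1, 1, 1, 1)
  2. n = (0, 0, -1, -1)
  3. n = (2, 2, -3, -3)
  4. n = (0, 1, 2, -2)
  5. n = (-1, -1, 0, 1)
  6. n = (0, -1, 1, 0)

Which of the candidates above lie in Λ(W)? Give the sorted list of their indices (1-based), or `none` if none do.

Internal map: ζ^{3j} for j=0..3 gives (1,0), (−√2/2,√2/2), (0,−1), (√2/2,√2/2).
candidate 1: n = (-1, 1, 1, 1) → π⊥ ≈ (-1.000000, +0.414214); max(|x|,|y|,|x±y|/√2) = 1.000000 > 0.8 ⇒ ∉ W
candidate 2: n = (0, 0, -1, -1) → π⊥ ≈ (-0.707107, +0.292893); max(|x|,|y|,|x±y|/√2) = 0.707107 ≤ 0.8 ⇒ ∈ W
candidate 3: n = (2, 2, -3, -3) → π⊥ ≈ (-1.535534, +2.292893); max(|x|,|y|,|x±y|/√2) = 2.707107 > 0.8 ⇒ ∉ W
candidate 4: n = (0, 1, 2, -2) → π⊥ ≈ (-2.121320, -2.707107); max(|x|,|y|,|x±y|/√2) = 3.414214 > 0.8 ⇒ ∉ W
candidate 5: n = (-1, -1, 0, 1) → π⊥ ≈ (+0.414214, +0.000000); max(|x|,|y|,|x±y|/√2) = 0.414214 ≤ 0.8 ⇒ ∈ W
candidate 6: n = (0, -1, 1, 0) → π⊥ ≈ (+0.707107, -1.707107); max(|x|,|y|,|x±y|/√2) = 1.707107 > 0.8 ⇒ ∉ W

2, 5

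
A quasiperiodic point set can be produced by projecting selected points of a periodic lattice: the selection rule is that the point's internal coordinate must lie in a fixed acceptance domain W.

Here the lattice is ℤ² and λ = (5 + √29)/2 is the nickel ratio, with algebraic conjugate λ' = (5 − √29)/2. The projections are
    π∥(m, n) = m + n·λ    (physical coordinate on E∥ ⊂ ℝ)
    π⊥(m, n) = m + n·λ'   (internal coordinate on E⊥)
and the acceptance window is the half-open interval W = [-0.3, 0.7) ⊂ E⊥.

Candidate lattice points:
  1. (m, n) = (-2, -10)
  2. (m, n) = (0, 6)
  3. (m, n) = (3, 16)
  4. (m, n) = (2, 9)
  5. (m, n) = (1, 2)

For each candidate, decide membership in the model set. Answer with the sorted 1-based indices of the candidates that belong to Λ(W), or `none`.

1, 3, 4, 5

Compute λ' = (5−√29)/2 = -0.1926, so π⊥(m,n) = m -0.1926·n.
candidate 1: (m,n)=(-2,-10) → π∥ = -2-10·λ ≈ -53.9258, π⊥ = -2-10·λ' ≈ -0.0742 ∈ [-0.3, 0.7) ⇒ IN Λ
candidate 2: (m,n)=(0,6) → π∥ = 0+6·λ ≈ 31.1555, π⊥ = 0+6·λ' ≈ -1.1555 ∉ [-0.3, 0.7) ⇒ out
candidate 3: (m,n)=(3,16) → π∥ = 3+16·λ ≈ 86.0813, π⊥ = 3+16·λ' ≈ -0.0813 ∈ [-0.3, 0.7) ⇒ IN Λ
candidate 4: (m,n)=(2,9) → π∥ = 2+9·λ ≈ 48.7332, π⊥ = 2+9·λ' ≈ 0.2668 ∈ [-0.3, 0.7) ⇒ IN Λ
candidate 5: (m,n)=(1,2) → π∥ = 1+2·λ ≈ 11.3852, π⊥ = 1+2·λ' ≈ 0.6148 ∈ [-0.3, 0.7) ⇒ IN Λ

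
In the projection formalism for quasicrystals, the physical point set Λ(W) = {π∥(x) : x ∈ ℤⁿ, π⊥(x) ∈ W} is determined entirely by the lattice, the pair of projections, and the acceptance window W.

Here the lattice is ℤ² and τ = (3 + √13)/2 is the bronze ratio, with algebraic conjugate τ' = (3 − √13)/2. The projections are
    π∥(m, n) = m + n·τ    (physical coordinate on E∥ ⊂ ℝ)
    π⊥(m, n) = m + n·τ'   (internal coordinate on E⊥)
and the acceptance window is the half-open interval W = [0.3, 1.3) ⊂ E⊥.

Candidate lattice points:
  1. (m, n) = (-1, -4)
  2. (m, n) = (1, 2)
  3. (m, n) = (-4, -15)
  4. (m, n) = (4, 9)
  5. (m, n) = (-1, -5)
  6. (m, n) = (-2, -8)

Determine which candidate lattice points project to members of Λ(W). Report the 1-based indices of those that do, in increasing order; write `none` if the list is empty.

Compute τ' = (3−√13)/2 = -0.30278, so π⊥(m,n) = m -0.30278·n.
candidate 1: (m,n)=(-1,-4) → π∥ = -1-4·τ ≈ -14.21110, π⊥ = -1-4·τ' ≈ 0.21110 ∉ [0.3, 1.3) ⇒ out
candidate 2: (m,n)=(1,2) → π∥ = 1+2·τ ≈ 7.60555, π⊥ = 1+2·τ' ≈ 0.39445 ∈ [0.3, 1.3) ⇒ IN Λ
candidate 3: (m,n)=(-4,-15) → π∥ = -4-15·τ ≈ -53.54163, π⊥ = -4-15·τ' ≈ 0.54163 ∈ [0.3, 1.3) ⇒ IN Λ
candidate 4: (m,n)=(4,9) → π∥ = 4+9·τ ≈ 33.72498, π⊥ = 4+9·τ' ≈ 1.27502 ∈ [0.3, 1.3) ⇒ IN Λ
candidate 5: (m,n)=(-1,-5) → π∥ = -1-5·τ ≈ -17.51388, π⊥ = -1-5·τ' ≈ 0.51388 ∈ [0.3, 1.3) ⇒ IN Λ
candidate 6: (m,n)=(-2,-8) → π∥ = -2-8·τ ≈ -28.42221, π⊥ = -2-8·τ' ≈ 0.42221 ∈ [0.3, 1.3) ⇒ IN Λ

2, 3, 4, 5, 6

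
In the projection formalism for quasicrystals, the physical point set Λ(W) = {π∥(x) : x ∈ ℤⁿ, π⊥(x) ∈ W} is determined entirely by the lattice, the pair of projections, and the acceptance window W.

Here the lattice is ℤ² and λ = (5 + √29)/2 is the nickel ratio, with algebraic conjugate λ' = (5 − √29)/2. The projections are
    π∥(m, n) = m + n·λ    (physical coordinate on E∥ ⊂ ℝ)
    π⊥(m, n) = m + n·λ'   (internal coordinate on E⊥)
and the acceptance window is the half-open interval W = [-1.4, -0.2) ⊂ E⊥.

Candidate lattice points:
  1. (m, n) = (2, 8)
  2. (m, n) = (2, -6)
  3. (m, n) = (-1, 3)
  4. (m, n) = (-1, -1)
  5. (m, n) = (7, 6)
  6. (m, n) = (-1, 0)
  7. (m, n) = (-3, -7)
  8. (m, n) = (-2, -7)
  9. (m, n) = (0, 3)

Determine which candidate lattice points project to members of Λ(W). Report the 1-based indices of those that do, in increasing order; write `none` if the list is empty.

Compute λ' = (5−√29)/2 = -0.192582, so π⊥(m,n) = m -0.192582·n.
candidate 1: (m,n)=(2,8) → π∥ = 2+8·λ ≈ 43.540659, π⊥ = 2+8·λ' ≈ 0.459341 ∉ [-1.4, -0.2) ⇒ out
candidate 2: (m,n)=(2,-6) → π∥ = 2-6·λ ≈ -29.155494, π⊥ = 2-6·λ' ≈ 3.155494 ∉ [-1.4, -0.2) ⇒ out
candidate 3: (m,n)=(-1,3) → π∥ = -1+3·λ ≈ 14.577747, π⊥ = -1+3·λ' ≈ -1.577747 ∉ [-1.4, -0.2) ⇒ out
candidate 4: (m,n)=(-1,-1) → π∥ = -1-1·λ ≈ -6.192582, π⊥ = -1-1·λ' ≈ -0.807418 ∈ [-1.4, -0.2) ⇒ IN Λ
candidate 5: (m,n)=(7,6) → π∥ = 7+6·λ ≈ 38.155494, π⊥ = 7+6·λ' ≈ 5.844506 ∉ [-1.4, -0.2) ⇒ out
candidate 6: (m,n)=(-1,0) → π∥ = -1+0·λ ≈ -1.000000, π⊥ = -1+0·λ' ≈ -1.000000 ∈ [-1.4, -0.2) ⇒ IN Λ
candidate 7: (m,n)=(-3,-7) → π∥ = -3-7·λ ≈ -39.348077, π⊥ = -3-7·λ' ≈ -1.651923 ∉ [-1.4, -0.2) ⇒ out
candidate 8: (m,n)=(-2,-7) → π∥ = -2-7·λ ≈ -38.348077, π⊥ = -2-7·λ' ≈ -0.651923 ∈ [-1.4, -0.2) ⇒ IN Λ
candidate 9: (m,n)=(0,3) → π∥ = 0+3·λ ≈ 15.577747, π⊥ = 0+3·λ' ≈ -0.577747 ∈ [-1.4, -0.2) ⇒ IN Λ

4, 6, 8, 9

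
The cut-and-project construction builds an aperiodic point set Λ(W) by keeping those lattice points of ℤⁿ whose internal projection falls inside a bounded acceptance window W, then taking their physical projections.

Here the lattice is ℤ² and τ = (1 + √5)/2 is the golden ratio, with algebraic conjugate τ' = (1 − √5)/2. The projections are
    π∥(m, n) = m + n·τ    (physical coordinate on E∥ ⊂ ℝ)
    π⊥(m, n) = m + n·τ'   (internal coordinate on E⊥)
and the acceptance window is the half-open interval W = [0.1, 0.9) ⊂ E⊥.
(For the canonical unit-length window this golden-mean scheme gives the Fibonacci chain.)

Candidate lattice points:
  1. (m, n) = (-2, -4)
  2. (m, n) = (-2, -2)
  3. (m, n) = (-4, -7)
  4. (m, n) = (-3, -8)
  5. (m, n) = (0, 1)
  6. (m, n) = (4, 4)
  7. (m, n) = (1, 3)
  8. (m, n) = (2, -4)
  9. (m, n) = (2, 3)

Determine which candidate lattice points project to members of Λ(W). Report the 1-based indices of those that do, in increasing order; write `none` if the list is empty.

Numerically τ ≈ 1.61803 and τ' = −1/τ ≈ -0.61803.
#1 (-2,-4): internal coord -2 + (-4)·τ' = +0.47214; +0.47214 ∈ [0.1, 0.9) → IN Λ
#2 (-2,-2): internal coord -2 + (-2)·τ' = -0.76393; -0.76393 ∉ [0.1, 0.9) → out
#3 (-4,-7): internal coord -4 + (-7)·τ' = +0.32624; +0.32624 ∈ [0.1, 0.9) → IN Λ
#4 (-3,-8): internal coord -3 + (-8)·τ' = +1.94427; +1.94427 ∉ [0.1, 0.9) → out
#5 (0,1): internal coord 0 + (1)·τ' = -0.61803; -0.61803 ∉ [0.1, 0.9) → out
#6 (4,4): internal coord 4 + (4)·τ' = +1.52786; +1.52786 ∉ [0.1, 0.9) → out
#7 (1,3): internal coord 1 + (3)·τ' = -0.85410; -0.85410 ∉ [0.1, 0.9) → out
#8 (2,-4): internal coord 2 + (-4)·τ' = +4.47214; +4.47214 ∉ [0.1, 0.9) → out
#9 (2,3): internal coord 2 + (3)·τ' = +0.14590; +0.14590 ∈ [0.1, 0.9) → IN Λ

1, 3, 9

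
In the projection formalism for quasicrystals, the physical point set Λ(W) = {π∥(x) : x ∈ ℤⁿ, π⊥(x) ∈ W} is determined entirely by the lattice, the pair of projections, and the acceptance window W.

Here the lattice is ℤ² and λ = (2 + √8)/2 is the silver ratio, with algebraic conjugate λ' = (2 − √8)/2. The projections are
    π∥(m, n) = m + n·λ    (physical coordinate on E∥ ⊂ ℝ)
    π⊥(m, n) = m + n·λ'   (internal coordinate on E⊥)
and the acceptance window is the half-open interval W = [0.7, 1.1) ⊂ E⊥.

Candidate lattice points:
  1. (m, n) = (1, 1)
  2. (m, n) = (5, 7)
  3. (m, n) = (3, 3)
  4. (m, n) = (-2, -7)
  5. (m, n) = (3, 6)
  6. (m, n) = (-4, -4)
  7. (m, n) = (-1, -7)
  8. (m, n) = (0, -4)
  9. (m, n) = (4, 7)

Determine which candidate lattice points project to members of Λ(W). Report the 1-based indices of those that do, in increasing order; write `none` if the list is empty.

Compute λ' = (2−√8)/2 = -0.41421, so π⊥(m,n) = m -0.41421·n.
candidate 1: (m,n)=(1,1) → π∥ = 1+1·λ ≈ 3.41421, π⊥ = 1+1·λ' ≈ 0.58579 ∉ [0.7, 1.1) ⇒ out
candidate 2: (m,n)=(5,7) → π∥ = 5+7·λ ≈ 21.89949, π⊥ = 5+7·λ' ≈ 2.10051 ∉ [0.7, 1.1) ⇒ out
candidate 3: (m,n)=(3,3) → π∥ = 3+3·λ ≈ 10.24264, π⊥ = 3+3·λ' ≈ 1.75736 ∉ [0.7, 1.1) ⇒ out
candidate 4: (m,n)=(-2,-7) → π∥ = -2-7·λ ≈ -18.89949, π⊥ = -2-7·λ' ≈ 0.89949 ∈ [0.7, 1.1) ⇒ IN Λ
candidate 5: (m,n)=(3,6) → π∥ = 3+6·λ ≈ 17.48528, π⊥ = 3+6·λ' ≈ 0.51472 ∉ [0.7, 1.1) ⇒ out
candidate 6: (m,n)=(-4,-4) → π∥ = -4-4·λ ≈ -13.65685, π⊥ = -4-4·λ' ≈ -2.34315 ∉ [0.7, 1.1) ⇒ out
candidate 7: (m,n)=(-1,-7) → π∥ = -1-7·λ ≈ -17.89949, π⊥ = -1-7·λ' ≈ 1.89949 ∉ [0.7, 1.1) ⇒ out
candidate 8: (m,n)=(0,-4) → π∥ = 0-4·λ ≈ -9.65685, π⊥ = 0-4·λ' ≈ 1.65685 ∉ [0.7, 1.1) ⇒ out
candidate 9: (m,n)=(4,7) → π∥ = 4+7·λ ≈ 20.89949, π⊥ = 4+7·λ' ≈ 1.10051 ∉ [0.7, 1.1) ⇒ out

4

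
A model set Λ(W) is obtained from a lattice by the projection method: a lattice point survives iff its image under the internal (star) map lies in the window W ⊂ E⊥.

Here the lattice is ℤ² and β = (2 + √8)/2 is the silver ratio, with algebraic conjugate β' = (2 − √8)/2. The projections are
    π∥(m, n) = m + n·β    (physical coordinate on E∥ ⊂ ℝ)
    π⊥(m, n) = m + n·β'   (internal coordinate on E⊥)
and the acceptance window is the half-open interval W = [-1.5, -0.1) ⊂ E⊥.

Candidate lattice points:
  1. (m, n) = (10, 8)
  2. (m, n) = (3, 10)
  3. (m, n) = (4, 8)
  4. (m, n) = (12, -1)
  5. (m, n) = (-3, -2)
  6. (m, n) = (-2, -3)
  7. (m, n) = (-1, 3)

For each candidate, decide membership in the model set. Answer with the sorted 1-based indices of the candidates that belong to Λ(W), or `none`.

2, 6

β' = (2−√8)/2 ≈ -0.4142.
candidate 1: (m,n)=(10,8) → π∥ = 10+8·β ≈ 29.3137, π⊥ = 10+8·β' ≈ 6.6863 ∉ [-1.5, -0.1) ⇒ out
candidate 2: (m,n)=(3,10) → π∥ = 3+10·β ≈ 27.1421, π⊥ = 3+10·β' ≈ -1.1421 ∈ [-1.5, -0.1) ⇒ IN Λ
candidate 3: (m,n)=(4,8) → π∥ = 4+8·β ≈ 23.3137, π⊥ = 4+8·β' ≈ 0.6863 ∉ [-1.5, -0.1) ⇒ out
candidate 4: (m,n)=(12,-1) → π∥ = 12-1·β ≈ 9.5858, π⊥ = 12-1·β' ≈ 12.4142 ∉ [-1.5, -0.1) ⇒ out
candidate 5: (m,n)=(-3,-2) → π∥ = -3-2·β ≈ -7.8284, π⊥ = -3-2·β' ≈ -2.1716 ∉ [-1.5, -0.1) ⇒ out
candidate 6: (m,n)=(-2,-3) → π∥ = -2-3·β ≈ -9.2426, π⊥ = -2-3·β' ≈ -0.7574 ∈ [-1.5, -0.1) ⇒ IN Λ
candidate 7: (m,n)=(-1,3) → π∥ = -1+3·β ≈ 6.2426, π⊥ = -1+3·β' ≈ -2.2426 ∉ [-1.5, -0.1) ⇒ out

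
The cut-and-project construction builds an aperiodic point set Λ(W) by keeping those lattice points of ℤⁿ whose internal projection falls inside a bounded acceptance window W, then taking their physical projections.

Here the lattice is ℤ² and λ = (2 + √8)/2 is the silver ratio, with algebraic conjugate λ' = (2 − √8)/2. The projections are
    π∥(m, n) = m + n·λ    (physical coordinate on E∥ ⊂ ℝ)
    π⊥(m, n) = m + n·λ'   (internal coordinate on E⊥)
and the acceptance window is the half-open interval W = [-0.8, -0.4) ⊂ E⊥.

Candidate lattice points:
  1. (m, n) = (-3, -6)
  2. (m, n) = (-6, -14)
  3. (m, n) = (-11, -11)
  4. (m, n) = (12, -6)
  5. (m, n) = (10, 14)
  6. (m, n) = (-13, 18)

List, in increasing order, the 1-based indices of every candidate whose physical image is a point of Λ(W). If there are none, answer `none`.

1

Compute λ' = (2−√8)/2 = -0.414214, so π⊥(m,n) = m -0.414214·n.
[1] lift (-3,-6): star map gives -0.514719; window check -0.8 ≤ -0.514719 < -0.4 is true → IN Λ
[2] lift (-6,-14): star map gives -0.201010; window check -0.8 ≤ -0.201010 < -0.4 is false → out
[3] lift (-11,-11): star map gives -6.443651; window check -0.8 ≤ -6.443651 < -0.4 is false → out
[4] lift (12,-6): star map gives 14.485281; window check -0.8 ≤ 14.485281 < -0.4 is false → out
[5] lift (10,14): star map gives 4.201010; window check -0.8 ≤ 4.201010 < -0.4 is false → out
[6] lift (-13,18): star map gives -20.455844; window check -0.8 ≤ -20.455844 < -0.4 is false → out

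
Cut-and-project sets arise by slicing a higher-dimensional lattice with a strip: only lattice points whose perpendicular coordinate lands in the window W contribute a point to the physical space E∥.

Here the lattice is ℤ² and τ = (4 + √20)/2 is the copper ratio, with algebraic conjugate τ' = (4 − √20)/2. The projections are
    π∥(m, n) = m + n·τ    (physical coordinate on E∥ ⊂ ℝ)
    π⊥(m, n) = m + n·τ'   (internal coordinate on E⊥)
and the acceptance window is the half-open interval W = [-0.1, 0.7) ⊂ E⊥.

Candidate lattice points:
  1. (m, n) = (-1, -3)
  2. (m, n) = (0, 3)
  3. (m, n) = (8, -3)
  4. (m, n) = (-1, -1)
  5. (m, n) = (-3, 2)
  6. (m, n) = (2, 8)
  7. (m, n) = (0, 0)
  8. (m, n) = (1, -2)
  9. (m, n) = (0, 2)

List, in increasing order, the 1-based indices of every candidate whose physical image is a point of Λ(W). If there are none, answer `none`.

Compute τ' = (4−√20)/2 = -0.2361, so π⊥(m,n) = m -0.2361·n.
#1 (-1,-3): internal coord -1 + (-3)·τ' = -0.2918; -0.2918 ∉ [-0.1, 0.7) → out
#2 (0,3): internal coord 0 + (3)·τ' = -0.7082; -0.7082 ∉ [-0.1, 0.7) → out
#3 (8,-3): internal coord 8 + (-3)·τ' = +8.7082; +8.7082 ∉ [-0.1, 0.7) → out
#4 (-1,-1): internal coord -1 + (-1)·τ' = -0.7639; -0.7639 ∉ [-0.1, 0.7) → out
#5 (-3,2): internal coord -3 + (2)·τ' = -3.4721; -3.4721 ∉ [-0.1, 0.7) → out
#6 (2,8): internal coord 2 + (8)·τ' = +0.1115; +0.1115 ∈ [-0.1, 0.7) → IN Λ
#7 (0,0): internal coord 0 + (0)·τ' = +0.0000; +0.0000 ∈ [-0.1, 0.7) → IN Λ
#8 (1,-2): internal coord 1 + (-2)·τ' = +1.4721; +1.4721 ∉ [-0.1, 0.7) → out
#9 (0,2): internal coord 0 + (2)·τ' = -0.4721; -0.4721 ∉ [-0.1, 0.7) → out

6, 7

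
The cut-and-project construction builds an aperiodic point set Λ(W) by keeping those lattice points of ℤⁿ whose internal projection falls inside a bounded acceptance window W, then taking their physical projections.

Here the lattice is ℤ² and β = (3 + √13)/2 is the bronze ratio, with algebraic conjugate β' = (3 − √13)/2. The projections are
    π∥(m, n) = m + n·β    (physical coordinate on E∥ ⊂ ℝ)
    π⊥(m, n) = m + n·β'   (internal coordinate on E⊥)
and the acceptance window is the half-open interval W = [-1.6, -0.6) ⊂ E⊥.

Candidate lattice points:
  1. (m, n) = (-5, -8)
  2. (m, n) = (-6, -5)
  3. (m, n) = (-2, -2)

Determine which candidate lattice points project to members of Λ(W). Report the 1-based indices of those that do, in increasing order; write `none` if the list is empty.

3

Numerically β ≈ 3.3028 and β' = −1/β ≈ -0.3028.
candidate 1: (m,n)=(-5,-8) → π∥ = -5-8·β ≈ -31.4222, π⊥ = -5-8·β' ≈ -2.5778 ∉ [-1.6, -0.6) ⇒ out
candidate 2: (m,n)=(-6,-5) → π∥ = -6-5·β ≈ -22.5139, π⊥ = -6-5·β' ≈ -4.4861 ∉ [-1.6, -0.6) ⇒ out
candidate 3: (m,n)=(-2,-2) → π∥ = -2-2·β ≈ -8.6056, π⊥ = -2-2·β' ≈ -1.3944 ∈ [-1.6, -0.6) ⇒ IN Λ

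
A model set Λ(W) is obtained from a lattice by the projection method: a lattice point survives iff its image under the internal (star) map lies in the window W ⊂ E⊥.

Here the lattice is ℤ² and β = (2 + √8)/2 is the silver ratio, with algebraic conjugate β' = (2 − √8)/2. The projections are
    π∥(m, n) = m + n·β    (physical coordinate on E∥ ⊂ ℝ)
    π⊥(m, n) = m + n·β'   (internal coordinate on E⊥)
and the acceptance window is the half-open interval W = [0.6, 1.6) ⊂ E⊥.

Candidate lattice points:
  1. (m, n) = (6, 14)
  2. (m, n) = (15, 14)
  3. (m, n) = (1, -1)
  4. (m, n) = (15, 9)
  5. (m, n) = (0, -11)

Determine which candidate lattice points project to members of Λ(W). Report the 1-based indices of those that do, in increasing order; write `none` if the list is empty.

3

β' = (2−√8)/2 ≈ -0.414214.
[1] lift (6,14): star map gives 0.201010; window check 0.6 ≤ 0.201010 < 1.6 is false → out
[2] lift (15,14): star map gives 9.201010; window check 0.6 ≤ 9.201010 < 1.6 is false → out
[3] lift (1,-1): star map gives 1.414214; window check 0.6 ≤ 1.414214 < 1.6 is true → IN Λ
[4] lift (15,9): star map gives 11.272078; window check 0.6 ≤ 11.272078 < 1.6 is false → out
[5] lift (0,-11): star map gives 4.556349; window check 0.6 ≤ 4.556349 < 1.6 is false → out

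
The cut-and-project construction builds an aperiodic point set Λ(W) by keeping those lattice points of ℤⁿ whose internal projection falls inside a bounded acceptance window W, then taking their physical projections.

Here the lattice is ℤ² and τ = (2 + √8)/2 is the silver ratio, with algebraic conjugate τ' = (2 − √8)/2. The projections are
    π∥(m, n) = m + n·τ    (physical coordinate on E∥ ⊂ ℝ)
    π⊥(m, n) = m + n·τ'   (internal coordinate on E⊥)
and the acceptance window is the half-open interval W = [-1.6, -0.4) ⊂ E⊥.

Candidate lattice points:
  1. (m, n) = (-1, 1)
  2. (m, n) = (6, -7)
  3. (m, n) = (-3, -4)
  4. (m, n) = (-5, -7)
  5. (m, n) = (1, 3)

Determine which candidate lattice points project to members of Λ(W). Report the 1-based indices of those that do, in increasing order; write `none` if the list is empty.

Compute τ' = (2−√8)/2 = -0.4142, so π⊥(m,n) = m -0.4142·n.
[1] lift (-1,1): star map gives -1.4142; window check -1.6 ≤ -1.4142 < -0.4 is true → IN Λ
[2] lift (6,-7): star map gives 8.8995; window check -1.6 ≤ 8.8995 < -0.4 is false → out
[3] lift (-3,-4): star map gives -1.3431; window check -1.6 ≤ -1.3431 < -0.4 is true → IN Λ
[4] lift (-5,-7): star map gives -2.1005; window check -1.6 ≤ -2.1005 < -0.4 is false → out
[5] lift (1,3): star map gives -0.2426; window check -1.6 ≤ -0.2426 < -0.4 is false → out

1, 3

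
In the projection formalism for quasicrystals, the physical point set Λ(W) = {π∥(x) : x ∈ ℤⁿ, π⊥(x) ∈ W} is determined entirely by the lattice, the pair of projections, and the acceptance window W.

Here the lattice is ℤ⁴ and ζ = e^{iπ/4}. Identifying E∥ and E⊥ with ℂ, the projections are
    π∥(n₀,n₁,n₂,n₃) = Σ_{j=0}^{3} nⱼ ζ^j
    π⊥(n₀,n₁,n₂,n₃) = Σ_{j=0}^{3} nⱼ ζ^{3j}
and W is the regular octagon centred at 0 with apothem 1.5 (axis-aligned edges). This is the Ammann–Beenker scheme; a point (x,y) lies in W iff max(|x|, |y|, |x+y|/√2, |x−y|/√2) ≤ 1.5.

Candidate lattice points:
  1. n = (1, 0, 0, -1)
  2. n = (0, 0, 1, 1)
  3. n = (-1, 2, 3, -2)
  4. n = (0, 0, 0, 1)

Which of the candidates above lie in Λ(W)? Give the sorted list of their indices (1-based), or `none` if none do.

With ζ = e^{iπ/4} the internal vectors are ζ^0,ζ^3,ζ^6,ζ^9.
candidate 1: n = (1, 0, 0, -1) → π⊥ ≈ (+0.292893, -0.707107); max(|x|,|y|,|x±y|/√2) = 0.707107 ≤ 1.5 ⇒ ∈ W
candidate 2: n = (0, 0, 1, 1) → π⊥ ≈ (+0.707107, -0.292893); max(|x|,|y|,|x±y|/√2) = 0.707107 ≤ 1.5 ⇒ ∈ W
candidate 3: n = (-1, 2, 3, -2) → π⊥ ≈ (-3.828427, -3.000000); max(|x|,|y|,|x±y|/√2) = 4.828427 > 1.5 ⇒ ∉ W
candidate 4: n = (0, 0, 0, 1) → π⊥ ≈ (+0.707107, +0.707107); max(|x|,|y|,|x±y|/√2) = 1.000000 ≤ 1.5 ⇒ ∈ W

1, 2, 4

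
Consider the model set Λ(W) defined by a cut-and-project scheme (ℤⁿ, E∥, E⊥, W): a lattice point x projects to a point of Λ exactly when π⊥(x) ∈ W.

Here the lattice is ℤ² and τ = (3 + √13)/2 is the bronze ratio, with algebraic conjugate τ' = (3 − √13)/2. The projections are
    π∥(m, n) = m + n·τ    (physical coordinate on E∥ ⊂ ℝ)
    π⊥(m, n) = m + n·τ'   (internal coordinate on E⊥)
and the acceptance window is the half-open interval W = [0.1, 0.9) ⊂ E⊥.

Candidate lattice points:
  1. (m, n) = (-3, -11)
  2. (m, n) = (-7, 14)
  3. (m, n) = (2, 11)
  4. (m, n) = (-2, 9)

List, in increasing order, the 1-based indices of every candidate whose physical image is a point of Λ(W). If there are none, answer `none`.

1

Numerically τ ≈ 3.30278 and τ' = −1/τ ≈ -0.30278.
candidate 1: (m,n)=(-3,-11) → π∥ = -3-11·τ ≈ -39.33053, π⊥ = -3-11·τ' ≈ 0.33053 ∈ [0.1, 0.9) ⇒ IN Λ
candidate 2: (m,n)=(-7,14) → π∥ = -7+14·τ ≈ 39.23886, π⊥ = -7+14·τ' ≈ -11.23886 ∉ [0.1, 0.9) ⇒ out
candidate 3: (m,n)=(2,11) → π∥ = 2+11·τ ≈ 38.33053, π⊥ = 2+11·τ' ≈ -1.33053 ∉ [0.1, 0.9) ⇒ out
candidate 4: (m,n)=(-2,9) → π∥ = -2+9·τ ≈ 27.72498, π⊥ = -2+9·τ' ≈ -4.72498 ∉ [0.1, 0.9) ⇒ out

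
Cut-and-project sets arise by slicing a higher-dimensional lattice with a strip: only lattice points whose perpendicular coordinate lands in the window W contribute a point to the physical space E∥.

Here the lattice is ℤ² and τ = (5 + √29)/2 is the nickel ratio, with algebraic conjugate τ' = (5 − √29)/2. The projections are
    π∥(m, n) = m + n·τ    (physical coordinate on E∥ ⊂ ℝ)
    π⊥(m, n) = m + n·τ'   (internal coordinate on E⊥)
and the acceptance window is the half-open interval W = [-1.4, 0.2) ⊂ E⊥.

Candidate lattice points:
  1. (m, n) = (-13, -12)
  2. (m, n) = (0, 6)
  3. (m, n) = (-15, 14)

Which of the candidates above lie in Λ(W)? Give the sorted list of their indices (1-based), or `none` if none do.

Numerically τ ≈ 5.19258 and τ' = −1/τ ≈ -0.19258.
[1] lift (-13,-12): star map gives -10.68901; window check -1.4 ≤ -10.68901 < 0.2 is false → out
[2] lift (0,6): star map gives -1.15549; window check -1.4 ≤ -1.15549 < 0.2 is true → IN Λ
[3] lift (-15,14): star map gives -17.69615; window check -1.4 ≤ -17.69615 < 0.2 is false → out

2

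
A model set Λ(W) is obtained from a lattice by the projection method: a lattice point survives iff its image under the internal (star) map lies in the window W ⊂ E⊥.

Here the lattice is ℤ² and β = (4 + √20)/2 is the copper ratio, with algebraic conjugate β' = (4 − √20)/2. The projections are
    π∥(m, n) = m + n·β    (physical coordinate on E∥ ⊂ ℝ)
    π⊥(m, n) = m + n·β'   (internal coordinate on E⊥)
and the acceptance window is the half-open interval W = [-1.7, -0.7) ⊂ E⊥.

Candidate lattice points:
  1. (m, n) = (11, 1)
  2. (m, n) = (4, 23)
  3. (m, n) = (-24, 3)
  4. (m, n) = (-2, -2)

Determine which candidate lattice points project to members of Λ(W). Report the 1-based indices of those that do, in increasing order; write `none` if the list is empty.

2, 4

Numerically β ≈ 4.236068 and β' = −1/β ≈ -0.236068.
#1 (11,1): internal coord 11 + (1)·β' = +10.763932; +10.763932 ∉ [-1.7, -0.7) → out
#2 (4,23): internal coord 4 + (23)·β' = -1.429563; -1.429563 ∈ [-1.7, -0.7) → IN Λ
#3 (-24,3): internal coord -24 + (3)·β' = -24.708204; -24.708204 ∉ [-1.7, -0.7) → out
#4 (-2,-2): internal coord -2 + (-2)·β' = -1.527864; -1.527864 ∈ [-1.7, -0.7) → IN Λ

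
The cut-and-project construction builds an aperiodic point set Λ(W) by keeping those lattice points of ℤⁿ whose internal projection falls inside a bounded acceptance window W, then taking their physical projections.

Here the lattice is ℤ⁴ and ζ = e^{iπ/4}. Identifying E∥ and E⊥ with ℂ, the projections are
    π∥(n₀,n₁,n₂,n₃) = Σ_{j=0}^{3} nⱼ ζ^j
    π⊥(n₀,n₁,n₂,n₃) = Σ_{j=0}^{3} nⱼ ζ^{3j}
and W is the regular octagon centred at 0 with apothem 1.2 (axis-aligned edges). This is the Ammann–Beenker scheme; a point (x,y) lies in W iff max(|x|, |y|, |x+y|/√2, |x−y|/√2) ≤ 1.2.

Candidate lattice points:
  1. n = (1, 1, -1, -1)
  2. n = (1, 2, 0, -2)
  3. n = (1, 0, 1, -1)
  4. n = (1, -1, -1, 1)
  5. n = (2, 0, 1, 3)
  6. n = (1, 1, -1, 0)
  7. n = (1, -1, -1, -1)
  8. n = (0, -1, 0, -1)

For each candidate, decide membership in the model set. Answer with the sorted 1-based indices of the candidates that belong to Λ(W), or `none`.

Internal map: ζ^{3j} for j=0..3 gives (1,0), (−√2/2,√2/2), (0,−1), (√2/2,√2/2).
candidate 1: n = (1, 1, -1, -1) → π⊥ ≈ (-0.414214, +1.000000); max(|x|,|y|,|x±y|/√2) = 1.000000 ≤ 1.2 ⇒ ∈ W
candidate 2: n = (1, 2, 0, -2) → π⊥ ≈ (-1.828427, +0.000000); max(|x|,|y|,|x±y|/√2) = 1.828427 > 1.2 ⇒ ∉ W
candidate 3: n = (1, 0, 1, -1) → π⊥ ≈ (+0.292893, -1.707107); max(|x|,|y|,|x±y|/√2) = 1.707107 > 1.2 ⇒ ∉ W
candidate 4: n = (1, -1, -1, 1) → π⊥ ≈ (+2.414214, +1.000000); max(|x|,|y|,|x±y|/√2) = 2.414214 > 1.2 ⇒ ∉ W
candidate 5: n = (2, 0, 1, 3) → π⊥ ≈ (+4.121320, +1.121320); max(|x|,|y|,|x±y|/√2) = 4.121320 > 1.2 ⇒ ∉ W
candidate 6: n = (1, 1, -1, 0) → π⊥ ≈ (+0.292893, +1.707107); max(|x|,|y|,|x±y|/√2) = 1.707107 > 1.2 ⇒ ∉ W
candidate 7: n = (1, -1, -1, -1) → π⊥ ≈ (+1.000000, -0.414214); max(|x|,|y|,|x±y|/√2) = 1.000000 ≤ 1.2 ⇒ ∈ W
candidate 8: n = (0, -1, 0, -1) → π⊥ ≈ (+0.000000, -1.414214); max(|x|,|y|,|x±y|/√2) = 1.414214 > 1.2 ⇒ ∉ W

1, 7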